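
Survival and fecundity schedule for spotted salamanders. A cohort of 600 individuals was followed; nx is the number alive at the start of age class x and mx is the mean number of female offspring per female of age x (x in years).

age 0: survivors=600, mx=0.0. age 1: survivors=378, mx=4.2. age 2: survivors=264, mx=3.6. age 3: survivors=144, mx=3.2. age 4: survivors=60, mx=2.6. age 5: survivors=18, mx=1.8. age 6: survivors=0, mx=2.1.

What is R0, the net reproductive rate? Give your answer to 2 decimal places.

5.31

lx = nx/n0 = nx/600: 1, 0.63, 0.44, 0.24, 0.1, 0.03, 0
lx·mx by age: 0, 2.646, 1.584, 0.768, 0.26, 0.054, 0
R0 = Σ lx·mx = 5.312 → 5.31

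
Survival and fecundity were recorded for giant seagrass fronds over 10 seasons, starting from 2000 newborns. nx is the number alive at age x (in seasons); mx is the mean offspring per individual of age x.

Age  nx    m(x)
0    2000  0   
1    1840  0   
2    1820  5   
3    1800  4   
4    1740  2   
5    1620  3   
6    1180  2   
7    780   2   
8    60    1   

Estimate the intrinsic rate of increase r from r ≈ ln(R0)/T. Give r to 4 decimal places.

0.7352

lx = nx/n0 = nx/2000: 1, 0.92, 0.91, 0.9, 0.87, 0.81, 0.59, 0.39, 0.03
R0 = Σ lx·mx = 0 + 0 + 4.55 + 3.6 + 1.74 + 2.43 + 1.18 + 0.78 + 0.03 = 14.31
Σ x·lx·mx = 51.79; T = 51.79/14.31 = 3.61915…
r ≈ ln(R0)/T = ln(14.31)/3.61915… = 0.735245… → 0.7352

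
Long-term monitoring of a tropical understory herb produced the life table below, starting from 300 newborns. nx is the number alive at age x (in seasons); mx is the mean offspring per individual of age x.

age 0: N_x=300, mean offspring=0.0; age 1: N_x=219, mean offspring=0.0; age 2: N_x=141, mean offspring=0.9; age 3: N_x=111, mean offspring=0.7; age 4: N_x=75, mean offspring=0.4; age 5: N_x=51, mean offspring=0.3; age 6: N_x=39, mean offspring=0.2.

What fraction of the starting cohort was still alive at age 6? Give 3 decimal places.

l_6 = n_6/n_0 = 39/300 = 0.13 → 0.130

0.130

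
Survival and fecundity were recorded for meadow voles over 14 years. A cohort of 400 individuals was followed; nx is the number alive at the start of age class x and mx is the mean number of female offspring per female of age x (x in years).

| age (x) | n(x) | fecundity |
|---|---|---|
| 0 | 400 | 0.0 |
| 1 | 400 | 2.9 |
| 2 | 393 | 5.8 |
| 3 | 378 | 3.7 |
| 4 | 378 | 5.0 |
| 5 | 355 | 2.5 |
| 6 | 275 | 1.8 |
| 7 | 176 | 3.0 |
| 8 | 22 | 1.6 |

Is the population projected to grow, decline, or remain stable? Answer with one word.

growing

lx = nx/n0 = nx/400: 1, 1, 0.9825, 0.945, 0.945, 0.8875, 0.6875, 0.44, 0.055
R0 = Σ lx·mx = 0 + 2.9 + 5.6985 + 3.4965 + 4.725 + 2.21875 + 1.2375 + 1.32 + 0.088 = 21.68425
R0 > 1, so the population is growing.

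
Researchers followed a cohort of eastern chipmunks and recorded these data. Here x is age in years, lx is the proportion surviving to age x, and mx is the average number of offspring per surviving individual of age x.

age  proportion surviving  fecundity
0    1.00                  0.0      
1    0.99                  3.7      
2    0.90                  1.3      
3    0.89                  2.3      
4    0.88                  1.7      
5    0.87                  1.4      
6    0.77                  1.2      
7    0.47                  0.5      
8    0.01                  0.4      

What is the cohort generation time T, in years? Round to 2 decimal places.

lx·mx: 0, 3.663, 1.17, 2.047, 1.496, 1.218, 0.924, 0.235, 0.004 → R0 = 10.757
x·lx·mx: 0, 3.663, 2.34, 6.141, 5.984, 6.09, 5.544, 1.645, 0.032 → Σ = 31.439
T = 31.439 / 10.757 = 2.922655… → 2.92

2.92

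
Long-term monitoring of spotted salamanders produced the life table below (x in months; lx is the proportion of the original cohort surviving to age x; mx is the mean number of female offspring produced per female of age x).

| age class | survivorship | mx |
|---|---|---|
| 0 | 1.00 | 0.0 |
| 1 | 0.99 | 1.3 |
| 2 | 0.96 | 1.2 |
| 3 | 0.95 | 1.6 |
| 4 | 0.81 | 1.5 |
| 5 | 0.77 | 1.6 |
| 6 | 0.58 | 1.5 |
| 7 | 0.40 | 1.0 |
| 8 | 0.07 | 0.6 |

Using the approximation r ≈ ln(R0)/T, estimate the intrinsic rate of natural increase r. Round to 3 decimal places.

R0 = Σ lx·mx = 0 + 1.287 + 1.152 + 1.52 + 1.215 + 1.232 + 0.87 + 0.4 + 0.042 = 7.718
Σ x·lx·mx = 27.527; T = 27.527/7.718 = 3.5666…
r ≈ ln(R0)/T = ln(7.718)/3.5666… = 0.57297… → 0.573

0.573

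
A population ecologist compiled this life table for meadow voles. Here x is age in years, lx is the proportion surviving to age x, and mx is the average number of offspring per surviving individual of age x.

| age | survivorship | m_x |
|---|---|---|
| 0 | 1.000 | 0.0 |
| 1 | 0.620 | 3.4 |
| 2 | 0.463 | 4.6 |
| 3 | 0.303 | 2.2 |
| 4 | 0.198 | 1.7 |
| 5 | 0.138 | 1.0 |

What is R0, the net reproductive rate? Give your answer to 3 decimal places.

lx·mx by age: 0, 2.108, 2.1298, 0.6666, 0.3366, 0.138
R0 = Σ lx·mx = 5.379 → 5.379

5.379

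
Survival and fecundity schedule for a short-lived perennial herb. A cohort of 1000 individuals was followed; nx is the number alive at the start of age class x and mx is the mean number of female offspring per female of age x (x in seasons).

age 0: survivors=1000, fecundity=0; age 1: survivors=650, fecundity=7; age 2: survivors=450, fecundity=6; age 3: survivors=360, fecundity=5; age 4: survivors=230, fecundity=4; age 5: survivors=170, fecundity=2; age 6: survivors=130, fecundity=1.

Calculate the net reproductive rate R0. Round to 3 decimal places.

10.440

lx = nx/n0 = nx/1000: 1, 0.65, 0.45, 0.36, 0.23, 0.17, 0.13
lx·mx by age: 0, 4.55, 2.7, 1.8, 0.92, 0.34, 0.13
R0 = Σ lx·mx = 10.44 → 10.440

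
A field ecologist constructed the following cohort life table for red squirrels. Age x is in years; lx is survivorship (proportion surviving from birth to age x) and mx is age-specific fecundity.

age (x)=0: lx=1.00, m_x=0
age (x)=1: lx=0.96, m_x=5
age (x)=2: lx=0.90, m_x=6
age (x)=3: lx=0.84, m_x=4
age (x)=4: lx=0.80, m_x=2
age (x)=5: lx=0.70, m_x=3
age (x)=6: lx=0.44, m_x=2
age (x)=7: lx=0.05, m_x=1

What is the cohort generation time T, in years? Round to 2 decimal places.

2.65

lx·mx: 0, 4.8, 5.4, 3.36, 1.6, 2.1, 0.88, 0.05 → R0 = 18.19
x·lx·mx: 0, 4.8, 10.8, 10.08, 6.4, 10.5, 5.28, 0.35 → Σ = 48.21
T = 48.21 / 18.19 = 2.650357… → 2.65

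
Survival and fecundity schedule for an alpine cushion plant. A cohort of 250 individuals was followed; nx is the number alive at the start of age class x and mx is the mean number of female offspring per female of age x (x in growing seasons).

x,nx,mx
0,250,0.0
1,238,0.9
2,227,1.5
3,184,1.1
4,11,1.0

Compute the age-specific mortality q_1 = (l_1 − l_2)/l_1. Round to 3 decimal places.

0.046

lx = nx/n0 = nx/250: 1, 0.952, 0.908, 0.736, 0.044
q_1 = (l_1 − l_2) / l_1 = (0.952 − 0.908) / 0.952
     = 0.044 / 0.952 = 0.046218… → 0.046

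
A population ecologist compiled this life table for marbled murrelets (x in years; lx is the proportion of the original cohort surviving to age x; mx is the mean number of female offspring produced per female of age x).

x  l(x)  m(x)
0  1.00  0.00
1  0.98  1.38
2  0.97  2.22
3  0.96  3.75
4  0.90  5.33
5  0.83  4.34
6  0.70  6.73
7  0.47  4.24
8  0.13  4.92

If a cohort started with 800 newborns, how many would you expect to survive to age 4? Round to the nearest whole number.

Expected survivors = N0 · l_4 = 800 × 0.90 = 720 → 720

720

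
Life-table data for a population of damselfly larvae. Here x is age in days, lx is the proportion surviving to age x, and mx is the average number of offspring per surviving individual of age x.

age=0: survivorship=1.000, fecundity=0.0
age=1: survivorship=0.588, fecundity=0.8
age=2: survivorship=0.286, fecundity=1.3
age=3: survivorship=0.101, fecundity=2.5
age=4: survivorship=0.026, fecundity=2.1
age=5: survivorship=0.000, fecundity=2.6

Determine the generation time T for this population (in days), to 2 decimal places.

1.91

lx·mx: 0, 0.4704, 0.3718, 0.2525, 0.0546, 0 → R0 = 1.1493
x·lx·mx: 0, 0.4704, 0.7436, 0.7575, 0.2184, 0 → Σ = 2.1899
T = 2.1899 / 1.1493 = 1.905421… → 1.91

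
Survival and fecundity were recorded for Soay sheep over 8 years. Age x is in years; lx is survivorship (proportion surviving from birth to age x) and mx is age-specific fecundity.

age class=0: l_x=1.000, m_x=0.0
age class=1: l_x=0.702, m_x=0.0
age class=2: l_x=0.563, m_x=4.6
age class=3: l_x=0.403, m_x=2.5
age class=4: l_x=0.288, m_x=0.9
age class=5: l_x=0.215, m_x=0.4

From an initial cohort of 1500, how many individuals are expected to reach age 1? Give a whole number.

1053

Expected survivors = N0 · l_1 = 1500 × 0.702 = 1053 → 1053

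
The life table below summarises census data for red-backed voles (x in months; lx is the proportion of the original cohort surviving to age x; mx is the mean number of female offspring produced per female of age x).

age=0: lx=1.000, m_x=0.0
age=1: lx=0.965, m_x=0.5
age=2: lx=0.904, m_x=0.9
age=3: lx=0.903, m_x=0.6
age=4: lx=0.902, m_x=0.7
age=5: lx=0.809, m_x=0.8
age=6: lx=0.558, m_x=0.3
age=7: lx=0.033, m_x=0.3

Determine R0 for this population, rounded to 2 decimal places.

3.29

lx·mx by age: 0, 0.4825, 0.8136, 0.5418, 0.6314, 0.6472, 0.1674, 0.0099
R0 = Σ lx·mx = 3.2938 → 3.29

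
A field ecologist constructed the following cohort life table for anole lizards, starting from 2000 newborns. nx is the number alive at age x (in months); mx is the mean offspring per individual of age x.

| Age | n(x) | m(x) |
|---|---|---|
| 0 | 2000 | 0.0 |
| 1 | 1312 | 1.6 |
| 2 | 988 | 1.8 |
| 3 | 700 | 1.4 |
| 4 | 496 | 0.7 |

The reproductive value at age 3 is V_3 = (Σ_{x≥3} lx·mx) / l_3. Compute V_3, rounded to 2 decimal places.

lx = nx/n0 = nx/2000: 1, 0.656, 0.494, 0.35, 0.248
lx·mx for x ≥ 3: 0.49, 0.1736 → sum = 0.6636
V_3 = 0.6636 / l_3 = 0.6636 / 0.35 = 1.896 → 1.90

1.90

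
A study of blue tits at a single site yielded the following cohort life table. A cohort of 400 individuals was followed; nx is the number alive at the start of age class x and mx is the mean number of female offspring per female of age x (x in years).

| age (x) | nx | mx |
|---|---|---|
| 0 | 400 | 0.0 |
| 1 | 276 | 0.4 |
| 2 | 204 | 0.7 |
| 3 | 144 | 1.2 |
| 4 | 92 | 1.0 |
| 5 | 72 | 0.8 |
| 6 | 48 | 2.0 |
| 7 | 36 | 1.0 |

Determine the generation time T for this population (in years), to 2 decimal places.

lx = nx/n0 = nx/400: 1, 0.69, 0.51, 0.36, 0.23, 0.18, 0.12, 0.09
lx·mx: 0, 0.276, 0.357, 0.432, 0.23, 0.144, 0.24, 0.09 → R0 = 1.769
x·lx·mx: 0, 0.276, 0.714, 1.296, 0.92, 0.72, 1.44, 0.63 → Σ = 5.996
T = 5.996 / 1.769 = 3.389486… → 3.39

3.39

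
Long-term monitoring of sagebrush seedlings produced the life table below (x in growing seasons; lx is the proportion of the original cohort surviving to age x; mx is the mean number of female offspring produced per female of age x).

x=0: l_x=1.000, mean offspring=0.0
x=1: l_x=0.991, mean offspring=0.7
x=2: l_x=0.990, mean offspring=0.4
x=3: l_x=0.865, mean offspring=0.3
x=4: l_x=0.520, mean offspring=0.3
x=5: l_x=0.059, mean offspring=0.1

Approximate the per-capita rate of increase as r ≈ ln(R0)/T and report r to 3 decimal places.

0.214

R0 = Σ lx·mx = 0 + 0.6937 + 0.396 + 0.2595 + 0.156 + 0.0059 = 1.5111
Σ x·lx·mx = 2.9177; T = 2.9177/1.5111 = 1.93085…
r ≈ ln(R0)/T = ln(1.5111)/1.93085… = 0.21381… → 0.214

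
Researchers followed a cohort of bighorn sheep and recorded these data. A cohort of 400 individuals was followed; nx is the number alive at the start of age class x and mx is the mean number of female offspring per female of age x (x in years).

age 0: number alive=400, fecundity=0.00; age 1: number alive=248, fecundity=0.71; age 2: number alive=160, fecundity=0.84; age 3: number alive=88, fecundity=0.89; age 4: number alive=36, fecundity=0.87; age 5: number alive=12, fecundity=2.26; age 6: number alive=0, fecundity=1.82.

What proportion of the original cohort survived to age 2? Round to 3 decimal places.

0.400

l_2 = n_2/n_0 = 160/400 = 0.4 → 0.400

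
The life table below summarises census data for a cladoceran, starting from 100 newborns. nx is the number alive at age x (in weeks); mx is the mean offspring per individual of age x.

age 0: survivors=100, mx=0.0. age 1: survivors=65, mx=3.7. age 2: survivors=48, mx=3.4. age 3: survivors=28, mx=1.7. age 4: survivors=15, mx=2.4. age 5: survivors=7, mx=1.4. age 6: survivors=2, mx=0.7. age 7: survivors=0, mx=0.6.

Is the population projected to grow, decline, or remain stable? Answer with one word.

lx = nx/n0 = nx/100: 1, 0.65, 0.48, 0.28, 0.15, 0.07, 0.02, 0
R0 = Σ lx·mx = 0 + 2.405 + 1.632 + 0.476 + 0.36 + 0.098 + 0.014 + 0 = 4.985
R0 > 1, so the population is growing.

growing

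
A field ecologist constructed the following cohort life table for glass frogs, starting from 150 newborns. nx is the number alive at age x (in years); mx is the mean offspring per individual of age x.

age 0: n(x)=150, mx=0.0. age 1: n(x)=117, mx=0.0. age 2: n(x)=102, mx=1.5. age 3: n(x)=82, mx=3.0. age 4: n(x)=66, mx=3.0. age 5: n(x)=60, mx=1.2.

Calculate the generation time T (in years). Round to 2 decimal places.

3.28

lx = nx/n0 = nx/150: 1, 0.78, 0.68, 0.54667…, 0.44, 0.4
lx·mx: 0, 0, 1.02, 1.64…, 1.32, 0.48 → R0 = 4.46…
x·lx·mx: 0, 0, 2.04, 4.92…, 5.28, 2.4 → Σ = 14.64…
T = 14.64… / 4.46… = 3.282511… → 3.28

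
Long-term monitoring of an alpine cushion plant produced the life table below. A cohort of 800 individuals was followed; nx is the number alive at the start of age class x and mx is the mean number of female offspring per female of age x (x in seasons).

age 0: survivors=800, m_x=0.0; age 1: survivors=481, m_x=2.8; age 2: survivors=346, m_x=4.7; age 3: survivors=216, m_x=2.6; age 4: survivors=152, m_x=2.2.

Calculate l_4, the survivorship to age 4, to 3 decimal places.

0.190

l_4 = n_4/n_0 = 152/800 = 0.19 → 0.190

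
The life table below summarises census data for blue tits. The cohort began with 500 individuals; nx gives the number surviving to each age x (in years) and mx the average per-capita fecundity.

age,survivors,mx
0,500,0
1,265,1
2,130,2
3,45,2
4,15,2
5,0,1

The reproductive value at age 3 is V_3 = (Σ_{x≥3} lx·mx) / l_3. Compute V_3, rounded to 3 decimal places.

2.667

lx = nx/n0 = nx/500: 1, 0.53, 0.26, 0.09, 0.03, 0
lx·mx for x ≥ 3: 0.18, 0.06, 0 → sum = 0.24
V_3 = 0.24 / l_3 = 0.24 / 0.09 = 2.666667… → 2.667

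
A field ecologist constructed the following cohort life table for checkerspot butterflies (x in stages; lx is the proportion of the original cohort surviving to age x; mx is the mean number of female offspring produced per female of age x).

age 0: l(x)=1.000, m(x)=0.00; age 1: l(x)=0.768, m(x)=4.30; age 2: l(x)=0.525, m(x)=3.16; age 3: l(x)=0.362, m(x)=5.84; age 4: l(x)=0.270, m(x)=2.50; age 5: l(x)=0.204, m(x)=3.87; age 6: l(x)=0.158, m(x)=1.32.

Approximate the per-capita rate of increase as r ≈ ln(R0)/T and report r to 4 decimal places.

R0 = Σ lx·mx = 0 + 3.3024 + 1.659 + 2.11408 + 0.675 + 0.78948 + 0.20856 = 8.74852
Σ x·lx·mx = 20.8614; T = 20.8614/8.74852 = 2.38456…
r ≈ ln(R0)/T = ln(8.74852)/2.38456… = 0.909552… → 0.9096

0.9096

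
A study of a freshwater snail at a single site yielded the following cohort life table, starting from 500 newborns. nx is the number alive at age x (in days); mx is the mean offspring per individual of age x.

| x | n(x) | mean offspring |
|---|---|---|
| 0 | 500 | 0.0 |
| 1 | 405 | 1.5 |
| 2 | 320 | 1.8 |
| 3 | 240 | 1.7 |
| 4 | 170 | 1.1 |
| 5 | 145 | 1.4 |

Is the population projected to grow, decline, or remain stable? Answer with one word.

lx = nx/n0 = nx/500: 1, 0.81, 0.64, 0.48, 0.34, 0.29
R0 = Σ lx·mx = 0 + 1.215 + 1.152 + 0.816 + 0.374 + 0.406 = 3.963
R0 > 1, so the population is growing.

growing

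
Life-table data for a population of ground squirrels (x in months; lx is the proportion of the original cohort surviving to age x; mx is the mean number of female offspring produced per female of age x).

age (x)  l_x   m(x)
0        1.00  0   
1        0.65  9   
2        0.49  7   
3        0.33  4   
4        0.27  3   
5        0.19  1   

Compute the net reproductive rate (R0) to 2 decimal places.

11.60

lx·mx by age: 0, 5.85, 3.43, 1.32, 0.81, 0.19
R0 = Σ lx·mx = 11.6 → 11.60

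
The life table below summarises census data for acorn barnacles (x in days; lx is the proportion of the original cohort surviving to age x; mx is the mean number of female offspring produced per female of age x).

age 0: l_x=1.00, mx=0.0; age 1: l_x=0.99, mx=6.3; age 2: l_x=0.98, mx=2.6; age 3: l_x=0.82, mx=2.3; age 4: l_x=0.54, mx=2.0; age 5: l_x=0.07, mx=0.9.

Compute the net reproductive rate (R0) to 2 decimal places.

lx·mx by age: 0, 6.237, 2.548, 1.886, 1.08, 0.063
R0 = Σ lx·mx = 11.814 → 11.81

11.81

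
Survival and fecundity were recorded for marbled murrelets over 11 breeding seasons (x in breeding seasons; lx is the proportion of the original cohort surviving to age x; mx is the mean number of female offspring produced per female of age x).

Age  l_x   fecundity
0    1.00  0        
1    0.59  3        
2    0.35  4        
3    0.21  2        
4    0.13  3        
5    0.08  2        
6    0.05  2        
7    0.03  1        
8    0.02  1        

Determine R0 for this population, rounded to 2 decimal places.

lx·mx by age: 0, 1.77, 1.4, 0.42, 0.39, 0.16, 0.1, 0.03, 0.02
R0 = Σ lx·mx = 4.29 → 4.29

4.29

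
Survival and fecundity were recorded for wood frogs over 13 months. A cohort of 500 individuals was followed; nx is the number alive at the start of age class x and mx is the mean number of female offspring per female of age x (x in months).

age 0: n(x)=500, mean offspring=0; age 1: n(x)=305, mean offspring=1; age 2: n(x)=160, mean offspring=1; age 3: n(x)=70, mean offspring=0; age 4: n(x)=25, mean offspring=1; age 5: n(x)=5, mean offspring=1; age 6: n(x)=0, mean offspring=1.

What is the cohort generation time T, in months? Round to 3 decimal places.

lx = nx/n0 = nx/500: 1, 0.61, 0.32, 0.14, 0.05, 0.01, 0
lx·mx: 0, 0.61, 0.32, 0, 0.05, 0.01, 0 → R0 = 0.99
x·lx·mx: 0, 0.61, 0.64, 0, 0.2, 0.05, 0 → Σ = 1.5
T = 1.5 / 0.99 = 1.515152… → 1.515

1.515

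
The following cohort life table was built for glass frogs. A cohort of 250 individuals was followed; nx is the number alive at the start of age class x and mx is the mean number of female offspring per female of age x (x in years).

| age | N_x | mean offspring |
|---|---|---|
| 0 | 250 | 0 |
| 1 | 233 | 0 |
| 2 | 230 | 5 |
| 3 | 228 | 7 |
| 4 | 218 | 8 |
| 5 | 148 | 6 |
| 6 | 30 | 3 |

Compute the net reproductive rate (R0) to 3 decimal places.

21.872

lx = nx/n0 = nx/250: 1, 0.932, 0.92, 0.912, 0.872, 0.592, 0.12
lx·mx by age: 0, 0, 4.6, 6.384, 6.976, 3.552, 0.36
R0 = Σ lx·mx = 21.872 → 21.872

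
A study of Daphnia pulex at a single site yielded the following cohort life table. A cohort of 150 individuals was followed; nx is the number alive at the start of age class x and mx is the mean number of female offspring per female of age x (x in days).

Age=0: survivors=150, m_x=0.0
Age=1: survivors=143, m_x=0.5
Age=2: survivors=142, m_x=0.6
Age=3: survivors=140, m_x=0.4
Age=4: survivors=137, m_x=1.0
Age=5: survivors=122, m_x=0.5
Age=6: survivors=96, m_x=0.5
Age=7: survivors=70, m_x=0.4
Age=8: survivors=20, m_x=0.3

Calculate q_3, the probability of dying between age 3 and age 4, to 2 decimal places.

lx = nx/n0 = nx/150: 1, 0.95333…, 0.94667…, 0.93333…, 0.91333…, 0.81333…, 0.64, 0.46667…, 0.13333…
q_3 = (l_3 − l_4) / l_3 = (0.933333… − 0.913333…) / 0.933333…
     = 0.02… / 0.933333… = 0.021429… → 0.02

0.02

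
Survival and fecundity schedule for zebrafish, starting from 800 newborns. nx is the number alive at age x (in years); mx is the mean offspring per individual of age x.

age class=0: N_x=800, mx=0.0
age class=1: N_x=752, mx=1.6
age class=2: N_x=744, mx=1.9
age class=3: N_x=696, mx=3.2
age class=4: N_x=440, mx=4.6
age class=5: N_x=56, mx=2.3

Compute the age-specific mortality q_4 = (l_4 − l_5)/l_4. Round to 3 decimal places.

0.873

lx = nx/n0 = nx/800: 1, 0.94, 0.93, 0.87, 0.55, 0.07
q_4 = (l_4 − l_5) / l_4 = (0.55 − 0.07) / 0.55
     = 0.48 / 0.55 = 0.872727… → 0.873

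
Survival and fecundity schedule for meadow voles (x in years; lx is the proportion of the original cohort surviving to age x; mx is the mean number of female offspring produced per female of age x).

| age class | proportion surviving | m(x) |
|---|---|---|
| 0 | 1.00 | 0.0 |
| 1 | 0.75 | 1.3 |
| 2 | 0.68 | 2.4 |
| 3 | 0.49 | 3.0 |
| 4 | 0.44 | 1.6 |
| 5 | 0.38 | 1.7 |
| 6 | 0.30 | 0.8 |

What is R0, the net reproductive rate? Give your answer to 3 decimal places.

5.667

lx·mx by age: 0, 0.975, 1.632, 1.47, 0.704, 0.646, 0.24
R0 = Σ lx·mx = 5.667 → 5.667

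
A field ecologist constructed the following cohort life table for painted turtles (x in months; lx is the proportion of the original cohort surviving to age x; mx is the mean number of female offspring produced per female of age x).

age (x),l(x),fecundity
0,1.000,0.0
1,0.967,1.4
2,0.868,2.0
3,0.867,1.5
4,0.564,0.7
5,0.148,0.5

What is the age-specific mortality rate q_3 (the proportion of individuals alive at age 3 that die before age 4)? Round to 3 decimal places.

0.349

q_3 = (l_3 − l_4) / l_3 = (0.867 − 0.564) / 0.867
     = 0.303 / 0.867 = 0.349481… → 0.349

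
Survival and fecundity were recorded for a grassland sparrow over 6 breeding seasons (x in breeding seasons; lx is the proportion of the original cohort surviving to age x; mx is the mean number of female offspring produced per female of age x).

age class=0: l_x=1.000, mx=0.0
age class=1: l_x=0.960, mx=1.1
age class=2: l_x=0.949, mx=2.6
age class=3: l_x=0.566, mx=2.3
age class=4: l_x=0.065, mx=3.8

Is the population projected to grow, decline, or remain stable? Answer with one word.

R0 = Σ lx·mx = 0 + 1.056 + 2.4674 + 1.3018 + 0.247 = 5.0722
R0 > 1, so the population is growing.

growing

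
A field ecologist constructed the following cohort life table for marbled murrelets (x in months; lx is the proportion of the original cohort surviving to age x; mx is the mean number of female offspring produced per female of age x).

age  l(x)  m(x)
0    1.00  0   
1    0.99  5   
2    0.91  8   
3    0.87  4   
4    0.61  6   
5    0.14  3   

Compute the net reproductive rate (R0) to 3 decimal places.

lx·mx by age: 0, 4.95, 7.28, 3.48, 3.66, 0.42
R0 = Σ lx·mx = 19.79 → 19.790

19.790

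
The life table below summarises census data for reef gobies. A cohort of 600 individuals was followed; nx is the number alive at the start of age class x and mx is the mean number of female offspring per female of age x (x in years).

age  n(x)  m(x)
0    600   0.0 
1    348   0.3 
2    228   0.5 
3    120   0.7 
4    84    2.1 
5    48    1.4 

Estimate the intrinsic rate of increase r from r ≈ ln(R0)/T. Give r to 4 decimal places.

lx = nx/n0 = nx/600: 1, 0.58, 0.38, 0.2, 0.14, 0.08
R0 = Σ lx·mx = 0 + 0.174 + 0.19 + 0.14 + 0.294 + 0.112 = 0.91
Σ x·lx·mx = 2.71; T = 2.71/0.91 = 2.97802…
r ≈ ln(R0)/T = ln(0.91)/2.97802… = -0.031669… → -0.0317

-0.0317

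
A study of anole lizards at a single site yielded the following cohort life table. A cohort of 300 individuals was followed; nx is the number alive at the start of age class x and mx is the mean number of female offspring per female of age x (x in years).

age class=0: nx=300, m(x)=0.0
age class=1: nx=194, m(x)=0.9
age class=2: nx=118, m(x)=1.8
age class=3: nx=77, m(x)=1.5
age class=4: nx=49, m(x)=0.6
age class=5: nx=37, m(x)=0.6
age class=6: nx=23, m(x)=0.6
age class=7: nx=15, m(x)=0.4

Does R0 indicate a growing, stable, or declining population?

growing

lx = nx/n0 = nx/300: 1, 0.64667…, 0.39333…, 0.25667…, 0.16333…, 0.12333…, 0.07667…, 0.05
R0 = Σ lx·mx = 0 + 0.582… + 0.708… + 0.385… + 0.098… + 0.074… + 0.046… + 0.02 = 1.913…
R0 > 1, so the population is growing.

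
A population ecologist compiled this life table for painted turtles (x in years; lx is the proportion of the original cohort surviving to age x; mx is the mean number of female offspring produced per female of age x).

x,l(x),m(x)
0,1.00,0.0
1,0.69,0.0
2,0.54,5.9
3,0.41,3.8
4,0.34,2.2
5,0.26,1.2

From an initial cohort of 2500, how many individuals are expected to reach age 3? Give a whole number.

Expected survivors = N0 · l_3 = 2500 × 0.41 = 1025 → 1025

1025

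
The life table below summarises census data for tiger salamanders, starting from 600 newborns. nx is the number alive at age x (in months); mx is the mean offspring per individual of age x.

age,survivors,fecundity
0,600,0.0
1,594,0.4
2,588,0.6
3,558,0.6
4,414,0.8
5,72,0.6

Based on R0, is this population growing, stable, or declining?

lx = nx/n0 = nx/600: 1, 0.99, 0.98, 0.93, 0.69, 0.12
R0 = Σ lx·mx = 0 + 0.396 + 0.588 + 0.558 + 0.552 + 0.072 = 2.166
R0 > 1, so the population is growing.

growing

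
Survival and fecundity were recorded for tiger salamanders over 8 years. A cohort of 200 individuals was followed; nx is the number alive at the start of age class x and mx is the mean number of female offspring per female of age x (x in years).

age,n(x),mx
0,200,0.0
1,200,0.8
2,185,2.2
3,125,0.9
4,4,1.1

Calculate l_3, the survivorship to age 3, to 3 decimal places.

l_3 = n_3/n_0 = 125/200 = 0.625 → 0.625

0.625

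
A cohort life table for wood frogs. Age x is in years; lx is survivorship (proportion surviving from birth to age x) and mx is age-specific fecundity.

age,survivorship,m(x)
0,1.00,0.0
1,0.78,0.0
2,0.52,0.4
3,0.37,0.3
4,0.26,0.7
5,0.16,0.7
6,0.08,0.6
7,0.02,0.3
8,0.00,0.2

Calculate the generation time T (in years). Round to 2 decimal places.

3.55

lx·mx: 0, 0, 0.208, 0.111, 0.182, 0.112, 0.048, 0.006, 0 → R0 = 0.667
x·lx·mx: 0, 0, 0.416, 0.333, 0.728, 0.56, 0.288, 0.042, 0 → Σ = 2.367
T = 2.367 / 0.667 = 3.548726… → 3.55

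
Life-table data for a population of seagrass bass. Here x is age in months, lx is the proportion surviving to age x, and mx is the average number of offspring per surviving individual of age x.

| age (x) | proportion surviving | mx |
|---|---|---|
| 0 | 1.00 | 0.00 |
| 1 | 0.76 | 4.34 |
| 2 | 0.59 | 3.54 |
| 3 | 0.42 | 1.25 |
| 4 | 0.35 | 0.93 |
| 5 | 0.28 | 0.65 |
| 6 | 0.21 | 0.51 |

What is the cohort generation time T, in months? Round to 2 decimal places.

1.82

lx·mx: 0, 3.2984, 2.0886, 0.525, 0.3255, 0.182, 0.1071 → R0 = 6.5266
x·lx·mx: 0, 3.2984, 4.1772, 1.575, 1.302, 0.91, 0.6426 → Σ = 11.9052
T = 11.9052 / 6.5266 = 1.824104… → 1.82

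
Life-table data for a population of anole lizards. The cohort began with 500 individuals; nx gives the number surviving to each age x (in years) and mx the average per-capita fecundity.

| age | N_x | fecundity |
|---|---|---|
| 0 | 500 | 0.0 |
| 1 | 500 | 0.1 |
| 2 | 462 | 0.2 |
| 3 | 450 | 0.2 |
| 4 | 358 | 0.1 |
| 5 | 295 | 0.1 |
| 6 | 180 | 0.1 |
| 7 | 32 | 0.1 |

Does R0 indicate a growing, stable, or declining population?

lx = nx/n0 = nx/500: 1, 1, 0.924, 0.9, 0.716, 0.59, 0.36, 0.064
R0 = Σ lx·mx = 0 + 0.1 + 0.1848 + 0.18 + 0.0716 + 0.059 + 0.036 + 0.0064 = 0.6378
R0 < 1, so the population is declining.

declining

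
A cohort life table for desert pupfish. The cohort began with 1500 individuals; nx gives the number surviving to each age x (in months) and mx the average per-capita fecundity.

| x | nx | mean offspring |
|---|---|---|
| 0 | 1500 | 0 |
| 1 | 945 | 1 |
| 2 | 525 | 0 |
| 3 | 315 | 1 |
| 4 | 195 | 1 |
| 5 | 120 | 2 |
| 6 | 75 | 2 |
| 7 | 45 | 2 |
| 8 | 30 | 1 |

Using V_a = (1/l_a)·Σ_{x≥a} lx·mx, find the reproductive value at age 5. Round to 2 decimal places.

lx = nx/n0 = nx/1500: 1, 0.63, 0.35, 0.21, 0.13, 0.08, 0.05, 0.03, 0.02
lx·mx for x ≥ 5: 0.16, 0.1, 0.06, 0.02 → sum = 0.34
V_5 = 0.34 / l_5 = 0.34 / 0.08 = 4.25 → 4.25

4.25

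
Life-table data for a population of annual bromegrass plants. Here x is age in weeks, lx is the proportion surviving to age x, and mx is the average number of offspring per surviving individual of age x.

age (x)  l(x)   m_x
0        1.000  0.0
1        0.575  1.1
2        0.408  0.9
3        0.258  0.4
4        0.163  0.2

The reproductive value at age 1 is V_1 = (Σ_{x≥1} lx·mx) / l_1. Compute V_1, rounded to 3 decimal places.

lx·mx for x ≥ 1: 0.6325, 0.3672, 0.1032, 0.0326 → sum = 1.1355
V_1 = 1.1355 / l_1 = 1.1355 / 0.575 = 1.974783… → 1.975

1.975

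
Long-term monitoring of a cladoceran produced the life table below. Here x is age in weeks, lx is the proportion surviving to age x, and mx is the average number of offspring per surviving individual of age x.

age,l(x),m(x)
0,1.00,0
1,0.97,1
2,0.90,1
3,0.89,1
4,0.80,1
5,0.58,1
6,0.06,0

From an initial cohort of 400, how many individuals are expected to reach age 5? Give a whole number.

Expected survivors = N0 · l_5 = 400 × 0.58 = 232 → 232

232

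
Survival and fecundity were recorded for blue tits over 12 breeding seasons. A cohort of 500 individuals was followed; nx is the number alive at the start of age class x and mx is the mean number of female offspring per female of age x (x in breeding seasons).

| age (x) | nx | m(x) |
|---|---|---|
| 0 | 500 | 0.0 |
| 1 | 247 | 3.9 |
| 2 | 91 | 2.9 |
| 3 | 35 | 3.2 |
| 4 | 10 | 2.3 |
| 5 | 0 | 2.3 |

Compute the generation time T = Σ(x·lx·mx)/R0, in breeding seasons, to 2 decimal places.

lx = nx/n0 = nx/500: 1, 0.494, 0.182, 0.07, 0.02, 0
lx·mx: 0, 1.9266, 0.5278, 0.224, 0.046, 0 → R0 = 2.7244
x·lx·mx: 0, 1.9266, 1.0556, 0.672, 0.184, 0 → Σ = 3.8382
T = 3.8382 / 2.7244 = 1.408824… → 1.41

1.41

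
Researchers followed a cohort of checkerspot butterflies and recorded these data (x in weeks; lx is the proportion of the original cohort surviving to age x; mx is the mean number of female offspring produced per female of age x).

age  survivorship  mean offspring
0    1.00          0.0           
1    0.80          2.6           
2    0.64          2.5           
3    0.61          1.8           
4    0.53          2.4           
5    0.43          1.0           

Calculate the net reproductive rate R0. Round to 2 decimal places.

lx·mx by age: 0, 2.08, 1.6, 1.098, 1.272, 0.43
R0 = Σ lx·mx = 6.48 → 6.48

6.48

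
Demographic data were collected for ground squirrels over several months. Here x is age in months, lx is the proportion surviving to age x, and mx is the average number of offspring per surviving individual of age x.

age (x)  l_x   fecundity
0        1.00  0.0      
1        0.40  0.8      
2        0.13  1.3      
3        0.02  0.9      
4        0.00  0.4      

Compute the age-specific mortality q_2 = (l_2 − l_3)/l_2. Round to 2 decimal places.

q_2 = (l_2 − l_3) / l_2 = (0.13 − 0.02) / 0.13
     = 0.11 / 0.13 = 0.846154… → 0.85

0.85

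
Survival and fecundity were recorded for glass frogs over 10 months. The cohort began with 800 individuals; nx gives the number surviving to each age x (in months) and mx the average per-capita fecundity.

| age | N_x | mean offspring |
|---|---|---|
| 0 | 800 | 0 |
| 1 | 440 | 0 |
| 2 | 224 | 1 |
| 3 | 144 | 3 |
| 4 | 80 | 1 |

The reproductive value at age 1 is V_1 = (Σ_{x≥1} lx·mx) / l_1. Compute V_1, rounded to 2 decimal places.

1.67

lx = nx/n0 = nx/800: 1, 0.55, 0.28, 0.18, 0.1
lx·mx for x ≥ 1: 0, 0.28, 0.54, 0.1 → sum = 0.92
V_1 = 0.92 / l_1 = 0.92 / 0.55 = 1.672727… → 1.67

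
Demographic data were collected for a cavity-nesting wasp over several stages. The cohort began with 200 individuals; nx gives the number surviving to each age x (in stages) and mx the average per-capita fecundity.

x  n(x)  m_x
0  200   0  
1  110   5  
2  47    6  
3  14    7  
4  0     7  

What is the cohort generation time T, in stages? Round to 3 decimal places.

1.514

lx = nx/n0 = nx/200: 1, 0.55, 0.235, 0.07, 0
lx·mx: 0, 2.75, 1.41, 0.49, 0 → R0 = 4.65
x·lx·mx: 0, 2.75, 2.82, 1.47, 0 → Σ = 7.04
T = 7.04 / 4.65 = 1.513978… → 1.514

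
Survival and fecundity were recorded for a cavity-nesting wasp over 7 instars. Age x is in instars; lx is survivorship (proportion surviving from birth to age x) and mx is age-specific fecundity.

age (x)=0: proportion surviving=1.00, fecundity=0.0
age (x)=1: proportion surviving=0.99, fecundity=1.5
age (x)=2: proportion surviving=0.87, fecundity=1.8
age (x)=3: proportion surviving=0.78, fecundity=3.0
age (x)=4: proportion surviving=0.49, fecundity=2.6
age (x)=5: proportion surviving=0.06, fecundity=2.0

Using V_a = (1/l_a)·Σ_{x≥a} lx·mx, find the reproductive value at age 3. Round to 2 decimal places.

4.79

lx·mx for x ≥ 3: 2.34, 1.274, 0.12 → sum = 3.734
V_3 = 3.734 / l_3 = 3.734 / 0.78 = 4.787179… → 4.79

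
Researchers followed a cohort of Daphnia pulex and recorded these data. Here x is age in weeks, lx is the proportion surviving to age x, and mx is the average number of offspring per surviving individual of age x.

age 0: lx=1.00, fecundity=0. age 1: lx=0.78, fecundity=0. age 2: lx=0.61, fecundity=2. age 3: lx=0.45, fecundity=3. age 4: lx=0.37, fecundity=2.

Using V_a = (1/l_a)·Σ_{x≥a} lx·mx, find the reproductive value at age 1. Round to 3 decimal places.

4.244

lx·mx for x ≥ 1: 0, 1.22, 1.35, 0.74 → sum = 3.31
V_1 = 3.31 / l_1 = 3.31 / 0.78 = 4.24359… → 4.244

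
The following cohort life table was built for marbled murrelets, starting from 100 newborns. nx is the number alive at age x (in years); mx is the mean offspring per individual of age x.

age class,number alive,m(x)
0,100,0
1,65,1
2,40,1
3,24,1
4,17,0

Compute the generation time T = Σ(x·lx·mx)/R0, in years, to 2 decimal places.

lx = nx/n0 = nx/100: 1, 0.65, 0.4, 0.24, 0.17
lx·mx: 0, 0.65, 0.4, 0.24, 0 → R0 = 1.29
x·lx·mx: 0, 0.65, 0.8, 0.72, 0 → Σ = 2.17
T = 2.17 / 1.29 = 1.682171… → 1.68

1.68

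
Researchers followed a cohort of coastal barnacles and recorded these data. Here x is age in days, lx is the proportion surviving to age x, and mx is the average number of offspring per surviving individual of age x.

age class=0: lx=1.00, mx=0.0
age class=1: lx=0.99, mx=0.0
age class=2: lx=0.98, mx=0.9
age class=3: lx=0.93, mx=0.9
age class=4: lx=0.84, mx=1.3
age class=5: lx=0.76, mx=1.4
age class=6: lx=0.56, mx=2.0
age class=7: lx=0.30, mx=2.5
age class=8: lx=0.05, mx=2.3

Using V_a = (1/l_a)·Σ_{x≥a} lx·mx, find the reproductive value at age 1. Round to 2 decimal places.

5.92

lx·mx for x ≥ 1: 0, 0.882, 0.837, 1.092, 1.064, 1.12, 0.75, 0.115 → sum = 5.86
V_1 = 5.86 / l_1 = 5.86 / 0.99 = 5.919192… → 5.92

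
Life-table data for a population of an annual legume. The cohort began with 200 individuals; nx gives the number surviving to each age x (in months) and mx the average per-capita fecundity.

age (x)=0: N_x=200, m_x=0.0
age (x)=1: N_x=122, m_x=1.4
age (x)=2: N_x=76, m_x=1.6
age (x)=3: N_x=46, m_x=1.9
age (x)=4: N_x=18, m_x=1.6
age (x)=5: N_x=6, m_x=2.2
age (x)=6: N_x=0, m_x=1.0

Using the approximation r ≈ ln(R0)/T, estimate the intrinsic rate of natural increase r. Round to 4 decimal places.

lx = nx/n0 = nx/200: 1, 0.61, 0.38, 0.23, 0.09, 0.03, 0
R0 = Σ lx·mx = 0 + 0.854 + 0.608 + 0.437 + 0.144 + 0.066 + 0 = 2.109
Σ x·lx·mx = 4.287; T = 4.287/2.109 = 2.03272…
r ≈ ln(R0)/T = ln(2.109)/2.03272… = 0.367102… → 0.3671

0.3671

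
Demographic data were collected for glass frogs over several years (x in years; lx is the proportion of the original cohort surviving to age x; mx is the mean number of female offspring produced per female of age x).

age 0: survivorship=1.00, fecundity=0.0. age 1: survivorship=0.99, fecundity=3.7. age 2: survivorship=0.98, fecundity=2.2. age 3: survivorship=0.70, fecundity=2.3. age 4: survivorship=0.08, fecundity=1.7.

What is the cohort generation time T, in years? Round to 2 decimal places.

lx·mx: 0, 3.663, 2.156, 1.61, 0.136 → R0 = 7.565
x·lx·mx: 0, 3.663, 4.312, 4.83, 0.544 → Σ = 13.349
T = 13.349 / 7.565 = 1.764574… → 1.76

1.76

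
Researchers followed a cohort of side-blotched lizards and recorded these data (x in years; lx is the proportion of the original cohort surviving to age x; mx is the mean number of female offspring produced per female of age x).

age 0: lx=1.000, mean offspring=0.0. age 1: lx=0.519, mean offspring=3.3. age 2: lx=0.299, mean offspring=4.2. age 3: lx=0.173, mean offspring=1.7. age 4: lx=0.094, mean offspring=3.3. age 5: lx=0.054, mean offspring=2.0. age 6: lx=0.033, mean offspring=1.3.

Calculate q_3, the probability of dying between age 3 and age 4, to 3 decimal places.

0.457

q_3 = (l_3 − l_4) / l_3 = (0.173 − 0.094) / 0.173
     = 0.079 / 0.173 = 0.456647… → 0.457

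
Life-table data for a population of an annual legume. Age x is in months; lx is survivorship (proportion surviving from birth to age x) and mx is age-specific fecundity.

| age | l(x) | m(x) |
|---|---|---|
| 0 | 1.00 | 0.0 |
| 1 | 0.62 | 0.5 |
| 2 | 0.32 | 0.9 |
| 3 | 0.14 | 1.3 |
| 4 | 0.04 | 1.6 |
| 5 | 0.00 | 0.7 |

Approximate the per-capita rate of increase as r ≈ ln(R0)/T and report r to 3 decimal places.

-0.085

R0 = Σ lx·mx = 0 + 0.31 + 0.288 + 0.182 + 0.064 + 0 = 0.844
Σ x·lx·mx = 1.688; T = 1.688/0.844 = 2
r ≈ ln(R0)/T = ln(0.844)/2 = -0.0848… → -0.085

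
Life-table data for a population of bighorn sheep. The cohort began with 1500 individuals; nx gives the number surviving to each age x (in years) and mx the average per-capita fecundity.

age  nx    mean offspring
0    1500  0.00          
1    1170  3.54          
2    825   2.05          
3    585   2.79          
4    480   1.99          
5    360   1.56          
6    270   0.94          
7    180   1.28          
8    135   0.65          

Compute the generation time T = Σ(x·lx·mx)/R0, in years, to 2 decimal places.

2.40

lx = nx/n0 = nx/1500: 1, 0.78, 0.55, 0.39, 0.32, 0.24, 0.18, 0.12, 0.09
lx·mx: 0, 2.7612, 1.1275, 1.0881, 0.6368, 0.3744, 0.1692, 0.1536, 0.0585 → R0 = 6.3693
x·lx·mx: 0, 2.7612, 2.255, 3.2643, 2.5472, 1.872, 1.0152, 1.0752, 0.468 → Σ = 15.2581
T = 15.2581 / 6.3693 = 2.395569… → 2.40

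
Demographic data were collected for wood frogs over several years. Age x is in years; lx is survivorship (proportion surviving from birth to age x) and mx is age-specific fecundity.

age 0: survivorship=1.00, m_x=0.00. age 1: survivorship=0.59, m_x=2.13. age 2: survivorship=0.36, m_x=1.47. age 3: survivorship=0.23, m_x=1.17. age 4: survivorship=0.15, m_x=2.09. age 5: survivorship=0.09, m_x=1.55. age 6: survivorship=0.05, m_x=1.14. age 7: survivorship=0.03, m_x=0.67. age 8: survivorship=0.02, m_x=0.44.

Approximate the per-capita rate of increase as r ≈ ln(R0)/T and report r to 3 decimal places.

R0 = Σ lx·mx = 0 + 1.2567 + 0.5292 + 0.2691 + 0.3135 + 0.1395 + 0.057 + 0.0201 + 0.0088 = 2.5939
Σ x·lx·mx = 5.627; T = 5.627/2.5939 = 2.16932…
r ≈ ln(R0)/T = ln(2.5939)/2.16932… = 0.43938… → 0.439

0.439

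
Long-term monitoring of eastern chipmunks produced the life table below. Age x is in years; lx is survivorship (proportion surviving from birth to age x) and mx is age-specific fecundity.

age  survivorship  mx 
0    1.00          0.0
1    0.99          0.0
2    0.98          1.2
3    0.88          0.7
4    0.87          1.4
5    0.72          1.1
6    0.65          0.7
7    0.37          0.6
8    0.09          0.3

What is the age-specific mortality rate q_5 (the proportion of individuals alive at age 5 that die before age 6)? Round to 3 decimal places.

q_5 = (l_5 − l_6) / l_5 = (0.72 − 0.65) / 0.72
     = 0.07 / 0.72 = 0.097222… → 0.097

0.097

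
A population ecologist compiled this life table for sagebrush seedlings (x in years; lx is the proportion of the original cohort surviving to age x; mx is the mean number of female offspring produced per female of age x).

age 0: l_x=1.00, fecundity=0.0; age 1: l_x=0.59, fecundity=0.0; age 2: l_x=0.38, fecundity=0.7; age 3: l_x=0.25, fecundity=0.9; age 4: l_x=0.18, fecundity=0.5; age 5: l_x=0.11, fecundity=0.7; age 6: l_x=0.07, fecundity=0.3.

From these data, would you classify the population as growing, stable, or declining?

R0 = Σ lx·mx = 0 + 0 + 0.266 + 0.225 + 0.09 + 0.077 + 0.021 = 0.679
R0 < 1, so the population is declining.

declining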